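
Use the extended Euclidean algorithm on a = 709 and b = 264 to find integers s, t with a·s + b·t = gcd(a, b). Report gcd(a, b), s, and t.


Euclidean algorithm on (709, 264) — divide until remainder is 0:
  709 = 2 · 264 + 181
  264 = 1 · 181 + 83
  181 = 2 · 83 + 15
  83 = 5 · 15 + 8
  15 = 1 · 8 + 7
  8 = 1 · 7 + 1
  7 = 7 · 1 + 0
gcd(709, 264) = 1.
Track Bezout coefficients alongside the remainders: start with r₀ = 709 = a·1 + b·0 (s = 1, t = 0) and r₁ = 264 = a·0 + b·1 (s = 0, t = 1); each new remainder r_{k+1} = r_{k-1} − q_k·r_k inherits s_{k+1} = s_{k-1} − q_k·s_k, t_{k+1} = t_{k-1} − q_k·t_k, so r_k = a·s_k + b·t_k at every step:
  q = 2: r = 181, s = 1 − 2·0 = 1, t = 0 − 2·1 = -2  (check: 709·1 + 264·(-2) = 181)
  q = 1: r = 83, s = 0 − 1·1 = -1, t = 1 − 1·(-2) = 3  (check: 709·(-1) + 264·3 = 83)
  q = 2: r = 15, s = 1 − 2·(-1) = 3, t = -2 − 2·3 = -8  (check: 709·3 + 264·(-8) = 15)
  q = 5: r = 8, s = -1 − 5·3 = -16, t = 3 − 5·(-8) = 43  (check: 709·(-16) + 264·43 = 8)
  q = 1: r = 7, s = 3 − 1·(-16) = 19, t = -8 − 1·43 = -51  (check: 709·19 + 264·(-51) = 7)
  q = 1: r = 1, s = -16 − 1·19 = -35, t = 43 − 1·(-51) = 94  (check: 709·(-35) + 264·94 = 1)
The row with r = 1 (the gcd) gives the Bezout coefficients s = -35, t = 94.
Result: 709 · (-35) + 264 · (94) = 1.

gcd(709, 264) = 1; s = -35, t = 94 (check: 709·(-35) + 264·94 = 1).


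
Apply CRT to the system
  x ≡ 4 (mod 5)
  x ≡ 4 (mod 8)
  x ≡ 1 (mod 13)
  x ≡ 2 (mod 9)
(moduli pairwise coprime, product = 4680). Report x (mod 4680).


Product of moduli M = 5 · 8 · 13 · 9 = 4680.
Merge one congruence at a time:
  Start: x ≡ 4 (mod 5).
  Combine with x ≡ 4 (mod 8); new modulus lcm = 40.
    Write x = 4 + 5·t and substitute into x ≡ 4 (mod 8): 5·t ≡ 4 − 4 = 0 (mod 8).
    The inverse of 5 mod 8 is 5 (since 5·5 = 25 = 3·8 + 1), so t ≡ 5·0 = 0 ≡ 0 (mod 8).
    Then x = 4 + 5·0 = 4, valid modulo lcm(5, 8) = 40: x ≡ 4 (mod 40).
  Combine with x ≡ 1 (mod 13); new modulus lcm = 520.
    Write x = 4 + 40·t and substitute into x ≡ 1 (mod 13): 40·t ≡ 1 − 4 = -3 (mod 13).
    Reduce coefficients mod 13: 1·t ≡ 10 (mod 13).
    So t ≡ 10 (mod 13).
    Then x = 4 + 40·10 = 404, valid modulo lcm(40, 13) = 520: x ≡ 404 (mod 520).
  Combine with x ≡ 2 (mod 9); new modulus lcm = 4680.
    Write x = 404 + 520·t and substitute into x ≡ 2 (mod 9): 520·t ≡ 2 − 404 = -402 (mod 9).
    Reduce coefficients mod 9: 7·t ≡ 3 (mod 9).
    The inverse of 7 mod 9 is 4 (since 7·4 = 28 = 3·9 + 1), so t ≡ 4·3 = 12 ≡ 3 (mod 9).
    Then x = 404 + 520·3 = 1964, valid modulo lcm(520, 9) = 4680: x ≡ 1964 (mod 4680).
Verify against each original: 1964 mod 5 = 4, 1964 mod 8 = 4, 1964 mod 13 = 1, 1964 mod 9 = 2.

x ≡ 1964 (mod 4680).


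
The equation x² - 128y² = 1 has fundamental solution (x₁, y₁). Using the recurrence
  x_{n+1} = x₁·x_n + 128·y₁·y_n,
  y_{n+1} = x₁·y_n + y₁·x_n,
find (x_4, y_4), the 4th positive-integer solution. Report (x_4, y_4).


Step 1: Find the fundamental solution (x₁, y₁) of x² - 128y² = 1.
  Expand √128 as a continued fraction. a₀ = ⌊√128⌋ = 11; iterate m_{k+1} = d_k·a_k − m_k, d_{k+1} = (128 − m_{k+1}²)/d_k, a_{k+1} = ⌊(a₀ + m_{k+1})/d_{k+1}⌋ (starting m₀ = 0, d₀ = 1), with convergents p_k = a_k·p_{k-1} + p_{k-2}, q_k = a_k·q_{k-1} + q_{k-2} (p₋₁ = 1, q₋₁ = 0):
  k = 0: a₀ = 11; p₀/q₀ = 11/1; p₀² − 128·q₀² = 121 − 128 = -7.
  k = 1: m = 11, d = 7, a = ⌊(11 + 11)/7⌋ = 3; p/q = (3·11 + 1)/(3·1 + 0) = 34/3; p² − 128·q² = 1156 − 1152 = 4.
  k = 2: m = 10, d = 4, a = ⌊(11 + 10)/4⌋ = 5; p/q = (5·34 + 11)/(5·3 + 1) = 181/16; p² − 128·q² = 32761 − 32768 = -7.
  k = 3: m = 10, d = 7, a = ⌊(11 + 10)/7⌋ = 3; p/q = (3·181 + 34)/(3·16 + 3) = 577/51; p² − 128·q² = 332929 − 332928 = 1.
  The first convergent with p² − 128·q² = 1 gives the fundamental solution (x₁, y₁) = (577, 51).
Step 2: Apply the recurrence (x_{n+1}, y_{n+1}) = (x₁x_n + 128y₁y_n, x₁y_n + y₁x_n) repeatedly.
  From (x_1, y_1) = (577, 51): x_2 = 577·577 + 128·51·51 = 665857; y_2 = 577·51 + 51·577 = 58854.
  From (x_2, y_2) = (665857, 58854): x_3 = 577·665857 + 128·51·58854 = 768398401; y_3 = 577·58854 + 51·665857 = 67917465.
  From (x_3, y_3) = (768398401, 67917465): x_4 = 577·768398401 + 128·51·67917465 = 886731088897; y_4 = 577·67917465 + 51·768398401 = 78376695756.
Step 3: Verify x_4² - 128·y_4² = 786292024016459316676609 - 786292024016459316676608 = 1 (should be 1). ✓

(x_1, y_1) = (577, 51); (x_4, y_4) = (886731088897, 78376695756).


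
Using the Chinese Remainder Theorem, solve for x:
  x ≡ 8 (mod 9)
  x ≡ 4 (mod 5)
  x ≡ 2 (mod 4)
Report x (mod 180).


Moduli 9, 5, 4 are pairwise coprime; by CRT there is a unique solution modulo M = 9 · 5 · 4 = 180.
Solve pairwise, accumulating the modulus:
  Start with x ≡ 8 (mod 9).
  Combine with x ≡ 4 (mod 5): since gcd(9, 5) = 1, we get a unique residue mod 45.
    Write x = 8 + 9·t and substitute into x ≡ 4 (mod 5): 9·t ≡ 4 − 8 = -4 (mod 5).
    Reduce coefficients mod 5: 4·t ≡ 1 (mod 5).
    The inverse of 4 mod 5 is 4 (since 4·4 = 16 = 3·5 + 1), so t ≡ 4·1 = 4 ≡ 4 (mod 5).
    Then x = 8 + 9·4 = 44, valid modulo lcm(9, 5) = 45: x ≡ 44 (mod 45).
  Combine with x ≡ 2 (mod 4): since gcd(45, 4) = 1, we get a unique residue mod 180.
    Write x = 44 + 45·t and substitute into x ≡ 2 (mod 4): 45·t ≡ 2 − 44 = -42 (mod 4).
    Reduce coefficients mod 4: 1·t ≡ 2 (mod 4).
    So t ≡ 2 (mod 4).
    Then x = 44 + 45·2 = 134, valid modulo lcm(45, 4) = 180: x ≡ 134 (mod 180).
Verify: 134 mod 9 = 8 ✓, 134 mod 5 = 4 ✓, 134 mod 4 = 2 ✓.

x ≡ 134 (mod 180).


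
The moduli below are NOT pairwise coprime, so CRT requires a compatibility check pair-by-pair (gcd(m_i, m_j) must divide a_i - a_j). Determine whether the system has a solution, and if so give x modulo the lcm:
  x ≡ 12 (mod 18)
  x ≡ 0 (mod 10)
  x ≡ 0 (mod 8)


Moduli 18, 10, 8 are not pairwise coprime, so CRT works modulo lcm(m_i) when all pairwise compatibility conditions hold.
Pairwise compatibility: gcd(m_i, m_j) must divide a_i - a_j for every pair.
Merge one congruence at a time:
  Start: x ≡ 12 (mod 18).
  Combine with x ≡ 0 (mod 10): gcd(18, 10) = 2; 0 - 12 = -12, which IS divisible by 2, so compatible.
    Write x = 12 + 18·t and substitute into x ≡ 0 (mod 10): 18·t ≡ 0 − 12 = -12 (mod 10).
    Divide the congruence (and modulus) by g = 2: 9·t ≡ -6 (mod 5).
    Reduce coefficients mod 5: 4·t ≡ 4 (mod 5).
    The inverse of 4 mod 5 is 4 (since 4·4 = 16 = 3·5 + 1), so t ≡ 4·4 = 16 ≡ 1 (mod 5).
    Then x = 12 + 18·1 = 30, valid modulo lcm(18, 10) = 90: x ≡ 30 (mod 90).
  Combine with x ≡ 0 (mod 8): gcd(90, 8) = 2; 0 - 30 = -30, which IS divisible by 2, so compatible.
    Write x = 30 + 90·t and substitute into x ≡ 0 (mod 8): 90·t ≡ 0 − 30 = -30 (mod 8).
    Divide the congruence (and modulus) by g = 2: 45·t ≡ -15 (mod 4).
    Reduce coefficients mod 4: 1·t ≡ 1 (mod 4).
    So t ≡ 1 (mod 4).
    Then x = 30 + 90·1 = 120, valid modulo lcm(90, 8) = 360: x ≡ 120 (mod 360).
Verify: 120 mod 18 = 12, 120 mod 10 = 0, 120 mod 8 = 0.

x ≡ 120 (mod 360).


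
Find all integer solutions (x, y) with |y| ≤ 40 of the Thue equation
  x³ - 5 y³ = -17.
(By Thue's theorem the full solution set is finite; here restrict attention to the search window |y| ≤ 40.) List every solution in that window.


The equation is x³ - 5y³ = -17. For fixed y, x³ = 5·y³ − 17, so a solution requires the RHS to be a perfect cube.
Strategy: iterate y from -40 to 40, compute RHS = 5·y³ − 17, and check whether it is a (positive or negative) perfect cube.
Check small values of y:
  y = 0: RHS = -17 is not a perfect cube.
  y = 1: RHS = -12 is not a perfect cube.
  y = -1: RHS = -22 is not a perfect cube.
  y = 2: RHS = 23 is not a perfect cube.
  y = -2: RHS = -57 is not a perfect cube.
  y = 3: RHS = 118 is not a perfect cube.
  y = -3: RHS = -152 is not a perfect cube.
Continuing the search up to |y| = 40 finds no solutions either.
No (x, y) in the scanned range satisfies the equation.

No integer solutions with |y| ≤ 40.


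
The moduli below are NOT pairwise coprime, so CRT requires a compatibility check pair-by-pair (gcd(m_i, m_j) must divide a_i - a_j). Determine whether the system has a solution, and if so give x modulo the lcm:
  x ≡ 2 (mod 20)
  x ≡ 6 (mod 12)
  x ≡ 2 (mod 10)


Moduli 20, 12, 10 are not pairwise coprime, so CRT works modulo lcm(m_i) when all pairwise compatibility conditions hold.
Pairwise compatibility: gcd(m_i, m_j) must divide a_i - a_j for every pair.
Merge one congruence at a time:
  Start: x ≡ 2 (mod 20).
  Combine with x ≡ 6 (mod 12): gcd(20, 12) = 4; 6 - 2 = 4, which IS divisible by 4, so compatible.
    Write x = 2 + 20·t and substitute into x ≡ 6 (mod 12): 20·t ≡ 6 − 2 = 4 (mod 12).
    Divide the congruence (and modulus) by g = 4: 5·t ≡ 1 (mod 3).
    Reduce coefficients mod 3: 2·t ≡ 1 (mod 3).
    The inverse of 2 mod 3 is 2 (since 2·2 = 4 = 1·3 + 1), so t ≡ 2·1 = 2 ≡ 2 (mod 3).
    Then x = 2 + 20·2 = 42, valid modulo lcm(20, 12) = 60: x ≡ 42 (mod 60).
  Combine with x ≡ 2 (mod 10): gcd(60, 10) = 10; 2 - 42 = -40, which IS divisible by 10, so compatible.
    Write x = 42 + 60·t and substitute into x ≡ 2 (mod 10): 60·t ≡ 2 − 42 = -40 (mod 10).
    Divide the congruence (and modulus) by g = 10: 6·t ≡ -4 (mod 1).
    Modulo 1 every t works; take t = 0.
    Then x = 42 + 60·0 = 42, valid modulo lcm(60, 10) = 60: x ≡ 42 (mod 60).
Verify: 42 mod 20 = 2, 42 mod 12 = 6, 42 mod 10 = 2.

x ≡ 42 (mod 60).


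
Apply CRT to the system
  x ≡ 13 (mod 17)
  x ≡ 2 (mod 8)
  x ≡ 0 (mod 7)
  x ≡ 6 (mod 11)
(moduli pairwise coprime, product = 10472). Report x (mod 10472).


Product of moduli M = 17 · 8 · 7 · 11 = 10472.
Merge one congruence at a time:
  Start: x ≡ 13 (mod 17).
  Combine with x ≡ 2 (mod 8); new modulus lcm = 136.
    Write x = 13 + 17·t and substitute into x ≡ 2 (mod 8): 17·t ≡ 2 − 13 = -11 (mod 8).
    Reduce coefficients mod 8: 1·t ≡ 5 (mod 8).
    So t ≡ 5 (mod 8).
    Then x = 13 + 17·5 = 98, valid modulo lcm(17, 8) = 136: x ≡ 98 (mod 136).
  Combine with x ≡ 0 (mod 7); new modulus lcm = 952.
    Write x = 98 + 136·t and substitute into x ≡ 0 (mod 7): 136·t ≡ 0 − 98 = -98 (mod 7).
    Reduce coefficients mod 7: 3·t ≡ 0 (mod 7).
    The inverse of 3 mod 7 is 5 (since 3·5 = 15 = 2·7 + 1), so t ≡ 5·0 = 0 ≡ 0 (mod 7).
    Then x = 98 + 136·0 = 98, valid modulo lcm(136, 7) = 952: x ≡ 98 (mod 952).
  Combine with x ≡ 6 (mod 11); new modulus lcm = 10472.
    Write x = 98 + 952·t and substitute into x ≡ 6 (mod 11): 952·t ≡ 6 − 98 = -92 (mod 11).
    Reduce coefficients mod 11: 6·t ≡ 7 (mod 11).
    The inverse of 6 mod 11 is 2 (since 6·2 = 12 = 1·11 + 1), so t ≡ 2·7 = 14 ≡ 3 (mod 11).
    Then x = 98 + 952·3 = 2954, valid modulo lcm(952, 11) = 10472: x ≡ 2954 (mod 10472).
Verify against each original: 2954 mod 17 = 13, 2954 mod 8 = 2, 2954 mod 7 = 0, 2954 mod 11 = 6.

x ≡ 2954 (mod 10472).


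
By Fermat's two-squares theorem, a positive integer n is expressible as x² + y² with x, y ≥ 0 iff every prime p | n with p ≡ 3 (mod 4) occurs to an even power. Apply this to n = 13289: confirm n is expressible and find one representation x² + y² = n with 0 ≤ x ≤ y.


Step 1: Factor n = 13289 = 97 · 137.
Step 2: Check the mod-4 condition on each prime factor: 97 ≡ 1 (mod 4), exponent 1; 137 ≡ 1 (mod 4), exponent 1.
All primes ≡ 3 (mod 4) appear to even exponent (or don't appear), so by the two-squares theorem n IS expressible as a sum of two squares.
Step 3: Build a representation. Here n = 97 · 137 is a product of primes ≡ 1 (mod 4). Each prime p ≡ 1 (mod 4) is itself a sum of two squares; find a² by testing p − a² for a perfect square:
  97: 97 − 1² = 96, 97 − 2² = 93, 97 − 3² = 88, 97 − 4² = 81 = 9² ⇒ 97 = 4² + 9².
  137: 137 − 1² = 136, 137 − 2² = 133, 137 − 3² = 128, 137 − 4² = 121 = 11² ⇒ 137 = 4² + 11².
  Combine using the Brahmagupta–Fibonacci identity (a² + b²)(c² + d²) = (ac − bd)² + (ad + bc)² = (ac + bd)² + (ad − bc)²:
  97 · 137 = 13289: from (4² + 9²)(4² + 11²), take (4·4 − 9·11, 4·11 + 9·4) = (16 − 99, 44 + 36) = (-83, 80); dropping signs (only squares matter) gives (83, 80); check 83² + 80² = 6889 + 6400 = 13289 ✓.
Step 4: Order so x ≤ y and verify: 80² + 83² = 6400 + 6889 = 13289 = n. ✓

n = 13289 = 80² + 83² (one valid representation with x ≤ y).


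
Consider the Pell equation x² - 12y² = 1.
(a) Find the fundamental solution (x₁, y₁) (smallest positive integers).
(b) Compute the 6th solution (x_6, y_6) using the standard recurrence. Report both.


Step 1: Find the fundamental solution (x₁, y₁) of x² - 12y² = 1.
  Expand √12 as a continued fraction. a₀ = ⌊√12⌋ = 3; iterate m_{k+1} = d_k·a_k − m_k, d_{k+1} = (12 − m_{k+1}²)/d_k, a_{k+1} = ⌊(a₀ + m_{k+1})/d_{k+1}⌋ (starting m₀ = 0, d₀ = 1), with convergents p_k = a_k·p_{k-1} + p_{k-2}, q_k = a_k·q_{k-1} + q_{k-2} (p₋₁ = 1, q₋₁ = 0):
  k = 0: a₀ = 3; p₀/q₀ = 3/1; p₀² − 12·q₀² = 9 − 12 = -3.
  k = 1: m = 3, d = 3, a = ⌊(3 + 3)/3⌋ = 2; p/q = (2·3 + 1)/(2·1 + 0) = 7/2; p² − 12·q² = 49 − 48 = 1.
  The first convergent with p² − 12·q² = 1 gives the fundamental solution (x₁, y₁) = (7, 2).
Step 2: Apply the recurrence (x_{n+1}, y_{n+1}) = (x₁x_n + 12y₁y_n, x₁y_n + y₁x_n) repeatedly.
  From (x_1, y_1) = (7, 2): x_2 = 7·7 + 12·2·2 = 97; y_2 = 7·2 + 2·7 = 28.
  From (x_2, y_2) = (97, 28): x_3 = 7·97 + 12·2·28 = 1351; y_3 = 7·28 + 2·97 = 390.
  From (x_3, y_3) = (1351, 390): x_4 = 7·1351 + 12·2·390 = 18817; y_4 = 7·390 + 2·1351 = 5432.
  From (x_4, y_4) = (18817, 5432): x_5 = 7·18817 + 12·2·5432 = 262087; y_5 = 7·5432 + 2·18817 = 75658.
  From (x_5, y_5) = (262087, 75658): x_6 = 7·262087 + 12·2·75658 = 3650401; y_6 = 7·75658 + 2·262087 = 1053780.
Step 3: Verify x_6² - 12·y_6² = 13325427460801 - 13325427460800 = 1 (should be 1). ✓

(x_1, y_1) = (7, 2); (x_6, y_6) = (3650401, 1053780).


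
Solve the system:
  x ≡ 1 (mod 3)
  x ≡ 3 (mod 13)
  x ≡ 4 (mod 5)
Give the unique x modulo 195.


Moduli 3, 13, 5 are pairwise coprime; by CRT there is a unique solution modulo M = 3 · 13 · 5 = 195.
Solve pairwise, accumulating the modulus:
  Start with x ≡ 1 (mod 3).
  Combine with x ≡ 3 (mod 13): since gcd(3, 13) = 1, we get a unique residue mod 39.
    Write x = 1 + 3·t and substitute into x ≡ 3 (mod 13): 3·t ≡ 3 − 1 = 2 (mod 13).
    The inverse of 3 mod 13 is 9 (since 3·9 = 27 = 2·13 + 1), so t ≡ 9·2 = 18 ≡ 5 (mod 13).
    Then x = 1 + 3·5 = 16, valid modulo lcm(3, 13) = 39: x ≡ 16 (mod 39).
  Combine with x ≡ 4 (mod 5): since gcd(39, 5) = 1, we get a unique residue mod 195.
    Write x = 16 + 39·t and substitute into x ≡ 4 (mod 5): 39·t ≡ 4 − 16 = -12 (mod 5).
    Reduce coefficients mod 5: 4·t ≡ 3 (mod 5).
    The inverse of 4 mod 5 is 4 (since 4·4 = 16 = 3·5 + 1), so t ≡ 4·3 = 12 ≡ 2 (mod 5).
    Then x = 16 + 39·2 = 94, valid modulo lcm(39, 5) = 195: x ≡ 94 (mod 195).
Verify: 94 mod 3 = 1 ✓, 94 mod 13 = 3 ✓, 94 mod 5 = 4 ✓.

x ≡ 94 (mod 195).


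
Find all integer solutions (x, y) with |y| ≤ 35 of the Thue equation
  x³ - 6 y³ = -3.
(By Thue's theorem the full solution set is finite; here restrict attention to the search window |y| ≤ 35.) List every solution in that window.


The equation is x³ - 6y³ = -3. For fixed y, x³ = 6·y³ − 3, so a solution requires the RHS to be a perfect cube.
Strategy: iterate y from -35 to 35, compute RHS = 6·y³ − 3, and check whether it is a (positive or negative) perfect cube.
Check small values of y:
  y = 0: RHS = -3 is not a perfect cube.
  y = 1: RHS = 3 is not a perfect cube.
  y = -1: RHS = -9 is not a perfect cube.
  y = 2: RHS = 45 is not a perfect cube.
  y = -2: RHS = -51 is not a perfect cube.
  y = 3: RHS = 159 is not a perfect cube.
  y = -3: RHS = -165 is not a perfect cube.
Continuing the search up to |y| = 35 finds no solutions either.
No (x, y) in the scanned range satisfies the equation.

No integer solutions with |y| ≤ 35.


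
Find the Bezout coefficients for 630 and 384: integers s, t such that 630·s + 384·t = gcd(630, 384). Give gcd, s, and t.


Euclidean algorithm on (630, 384) — divide until remainder is 0:
  630 = 1 · 384 + 246
  384 = 1 · 246 + 138
  246 = 1 · 138 + 108
  138 = 1 · 108 + 30
  108 = 3 · 30 + 18
  30 = 1 · 18 + 12
  18 = 1 · 12 + 6
  12 = 2 · 6 + 0
gcd(630, 384) = 6.
Track Bezout coefficients alongside the remainders: start with r₀ = 630 = a·1 + b·0 (s = 1, t = 0) and r₁ = 384 = a·0 + b·1 (s = 0, t = 1); each new remainder r_{k+1} = r_{k-1} − q_k·r_k inherits s_{k+1} = s_{k-1} − q_k·s_k, t_{k+1} = t_{k-1} − q_k·t_k, so r_k = a·s_k + b·t_k at every step:
  q = 1: r = 246, s = 1 − 1·0 = 1, t = 0 − 1·1 = -1  (check: 630·1 + 384·(-1) = 246)
  q = 1: r = 138, s = 0 − 1·1 = -1, t = 1 − 1·(-1) = 2  (check: 630·(-1) + 384·2 = 138)
  q = 1: r = 108, s = 1 − 1·(-1) = 2, t = -1 − 1·2 = -3  (check: 630·2 + 384·(-3) = 108)
  q = 1: r = 30, s = -1 − 1·2 = -3, t = 2 − 1·(-3) = 5  (check: 630·(-3) + 384·5 = 30)
  q = 3: r = 18, s = 2 − 3·(-3) = 11, t = -3 − 3·5 = -18  (check: 630·11 + 384·(-18) = 18)
  q = 1: r = 12, s = -3 − 1·11 = -14, t = 5 − 1·(-18) = 23  (check: 630·(-14) + 384·23 = 12)
  q = 1: r = 6, s = 11 − 1·(-14) = 25, t = -18 − 1·23 = -41  (check: 630·25 + 384·(-41) = 6)
The row with r = 6 (the gcd) gives the Bezout coefficients s = 25, t = -41.
Result: 630 · (25) + 384 · (-41) = 6.

gcd(630, 384) = 6; s = 25, t = -41 (check: 630·25 + 384·(-41) = 6).


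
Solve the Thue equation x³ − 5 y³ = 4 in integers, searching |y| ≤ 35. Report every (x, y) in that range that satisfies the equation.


The equation is x³ - 5y³ = 4. For fixed y, x³ = 5·y³ + 4, so a solution requires the RHS to be a perfect cube.
Strategy: iterate y from -35 to 35, compute RHS = 5·y³ + 4, and check whether it is a (positive or negative) perfect cube.
Check small values of y:
  y = 0: RHS = 4 is not a perfect cube.
  y = 1: RHS = 9 is not a perfect cube.
  y = -1: RHS = -1 = (-1)³ ⇒ x = -1 works.
  y = 2: RHS = 44 is not a perfect cube.
  y = -2: RHS = -36 is not a perfect cube.
  y = 3: RHS = 139 is not a perfect cube.
  y = -3: RHS = -131 is not a perfect cube.
Continuing the search up to |y| = 35 finds no further solutions beyond those listed.
Collected solutions: (-1, -1).

Solutions (with |y| ≤ 35): (-1, -1).


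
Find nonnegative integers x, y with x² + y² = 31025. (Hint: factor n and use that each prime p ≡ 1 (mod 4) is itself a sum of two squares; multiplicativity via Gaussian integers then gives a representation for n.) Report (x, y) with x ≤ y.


Step 1: Factor n = 31025 = 5^2 · 17 · 73.
Step 2: Check the mod-4 condition on each prime factor: 5 ≡ 1 (mod 4), exponent 2; 17 ≡ 1 (mod 4), exponent 1; 73 ≡ 1 (mod 4), exponent 1.
All primes ≡ 3 (mod 4) appear to even exponent (or don't appear), so by the two-squares theorem n IS expressible as a sum of two squares.
Step 3: Build a representation. Group n = k² · m with k = 5 and m = 17 · 73 = 1241 (a product of primes ≡ 1 (mod 4)); a representation of m scales to one of n via (k·x)² + (k·y)² = k²(x² + y²). Each prime p ≡ 1 (mod 4) is itself a sum of two squares; find a² by testing p − a² for a perfect square:
  17: 17 − 1² = 16 = 4² ⇒ 17 = 1² + 4².
  73: 73 − 1² = 72, 73 − 2² = 69, 73 − 3² = 64 = 8² ⇒ 73 = 3² + 8².
  Combine using the Brahmagupta–Fibonacci identity (a² + b²)(c² + d²) = (ac − bd)² + (ad + bc)² = (ac + bd)² + (ad − bc)²:
  17 · 73 = 1241: from (1² + 4²)(3² + 8²), take (1·3 − 4·8, 1·8 + 4·3) = (3 − 32, 8 + 12) = (-29, 20); dropping signs (only squares matter) gives (29, 20); check 29² + 20² = 841 + 400 = 1241 ✓.
  Scale by k = 5: (5·29, 5·20) = (145, 100).
Step 4: Order so x ≤ y and verify: 100² + 145² = 10000 + 21025 = 31025 = n. ✓

n = 31025 = 100² + 145² (one valid representation with x ≤ y).


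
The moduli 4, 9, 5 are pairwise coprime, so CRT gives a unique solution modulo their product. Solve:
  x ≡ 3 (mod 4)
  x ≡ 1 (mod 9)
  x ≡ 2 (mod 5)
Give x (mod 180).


Moduli 4, 9, 5 are pairwise coprime; by CRT there is a unique solution modulo M = 4 · 9 · 5 = 180.
Solve pairwise, accumulating the modulus:
  Start with x ≡ 3 (mod 4).
  Combine with x ≡ 1 (mod 9): since gcd(4, 9) = 1, we get a unique residue mod 36.
    Write x = 3 + 4·t and substitute into x ≡ 1 (mod 9): 4·t ≡ 1 − 3 = -2 (mod 9).
    Reduce coefficients mod 9: 4·t ≡ 7 (mod 9).
    The inverse of 4 mod 9 is 7 (since 4·7 = 28 = 3·9 + 1), so t ≡ 7·7 = 49 ≡ 4 (mod 9).
    Then x = 3 + 4·4 = 19, valid modulo lcm(4, 9) = 36: x ≡ 19 (mod 36).
  Combine with x ≡ 2 (mod 5): since gcd(36, 5) = 1, we get a unique residue mod 180.
    Write x = 19 + 36·t and substitute into x ≡ 2 (mod 5): 36·t ≡ 2 − 19 = -17 (mod 5).
    Reduce coefficients mod 5: 1·t ≡ 3 (mod 5).
    So t ≡ 3 (mod 5).
    Then x = 19 + 36·3 = 127, valid modulo lcm(36, 5) = 180: x ≡ 127 (mod 180).
Verify: 127 mod 4 = 3 ✓, 127 mod 9 = 1 ✓, 127 mod 5 = 2 ✓.

x ≡ 127 (mod 180).


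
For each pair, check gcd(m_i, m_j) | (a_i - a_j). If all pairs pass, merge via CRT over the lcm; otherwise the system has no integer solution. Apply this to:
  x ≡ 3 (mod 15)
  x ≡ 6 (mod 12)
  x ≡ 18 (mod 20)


Moduli 15, 12, 20 are not pairwise coprime, so CRT works modulo lcm(m_i) when all pairwise compatibility conditions hold.
Pairwise compatibility: gcd(m_i, m_j) must divide a_i - a_j for every pair.
Merge one congruence at a time:
  Start: x ≡ 3 (mod 15).
  Combine with x ≡ 6 (mod 12): gcd(15, 12) = 3; 6 - 3 = 3, which IS divisible by 3, so compatible.
    Write x = 3 + 15·t and substitute into x ≡ 6 (mod 12): 15·t ≡ 6 − 3 = 3 (mod 12).
    Divide the congruence (and modulus) by g = 3: 5·t ≡ 1 (mod 4).
    Reduce coefficients mod 4: 1·t ≡ 1 (mod 4).
    So t ≡ 1 (mod 4).
    Then x = 3 + 15·1 = 18, valid modulo lcm(15, 12) = 60: x ≡ 18 (mod 60).
  Combine with x ≡ 18 (mod 20): gcd(60, 20) = 20; 18 - 18 = 0, which IS divisible by 20, so compatible.
    Write x = 18 + 60·t and substitute into x ≡ 18 (mod 20): 60·t ≡ 18 − 18 = 0 (mod 20).
    Divide the congruence (and modulus) by g = 20: 3·t ≡ 0 (mod 1).
    Modulo 1 every t works; take t = 0.
    Then x = 18 + 60·0 = 18, valid modulo lcm(60, 20) = 60: x ≡ 18 (mod 60).
Verify: 18 mod 15 = 3, 18 mod 12 = 6, 18 mod 20 = 18.

x ≡ 18 (mod 60).


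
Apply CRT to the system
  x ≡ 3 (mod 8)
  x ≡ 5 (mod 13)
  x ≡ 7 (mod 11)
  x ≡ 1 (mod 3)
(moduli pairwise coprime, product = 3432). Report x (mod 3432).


Product of moduli M = 8 · 13 · 11 · 3 = 3432.
Merge one congruence at a time:
  Start: x ≡ 3 (mod 8).
  Combine with x ≡ 5 (mod 13); new modulus lcm = 104.
    Write x = 3 + 8·t and substitute into x ≡ 5 (mod 13): 8·t ≡ 5 − 3 = 2 (mod 13).
    The inverse of 8 mod 13 is 5 (since 8·5 = 40 = 3·13 + 1), so t ≡ 5·2 = 10 ≡ 10 (mod 13).
    Then x = 3 + 8·10 = 83, valid modulo lcm(8, 13) = 104: x ≡ 83 (mod 104).
  Combine with x ≡ 7 (mod 11); new modulus lcm = 1144.
    Write x = 83 + 104·t and substitute into x ≡ 7 (mod 11): 104·t ≡ 7 − 83 = -76 (mod 11).
    Reduce coefficients mod 11: 5·t ≡ 1 (mod 11).
    The inverse of 5 mod 11 is 9 (since 5·9 = 45 = 4·11 + 1), so t ≡ 9·1 = 9 ≡ 9 (mod 11).
    Then x = 83 + 104·9 = 1019, valid modulo lcm(104, 11) = 1144: x ≡ 1019 (mod 1144).
  Combine with x ≡ 1 (mod 3); new modulus lcm = 3432.
    Write x = 1019 + 1144·t and substitute into x ≡ 1 (mod 3): 1144·t ≡ 1 − 1019 = -1018 (mod 3).
    Reduce coefficients mod 3: 1·t ≡ 2 (mod 3).
    So t ≡ 2 (mod 3).
    Then x = 1019 + 1144·2 = 3307, valid modulo lcm(1144, 3) = 3432: x ≡ 3307 (mod 3432).
Verify against each original: 3307 mod 8 = 3, 3307 mod 13 = 5, 3307 mod 11 = 7, 3307 mod 3 = 1.

x ≡ 3307 (mod 3432).


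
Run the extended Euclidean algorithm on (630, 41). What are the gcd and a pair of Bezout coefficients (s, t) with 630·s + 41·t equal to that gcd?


Euclidean algorithm on (630, 41) — divide until remainder is 0:
  630 = 15 · 41 + 15
  41 = 2 · 15 + 11
  15 = 1 · 11 + 4
  11 = 2 · 4 + 3
  4 = 1 · 3 + 1
  3 = 3 · 1 + 0
gcd(630, 41) = 1.
Track Bezout coefficients alongside the remainders: start with r₀ = 630 = a·1 + b·0 (s = 1, t = 0) and r₁ = 41 = a·0 + b·1 (s = 0, t = 1); each new remainder r_{k+1} = r_{k-1} − q_k·r_k inherits s_{k+1} = s_{k-1} − q_k·s_k, t_{k+1} = t_{k-1} − q_k·t_k, so r_k = a·s_k + b·t_k at every step:
  q = 15: r = 15, s = 1 − 15·0 = 1, t = 0 − 15·1 = -15  (check: 630·1 + 41·(-15) = 15)
  q = 2: r = 11, s = 0 − 2·1 = -2, t = 1 − 2·(-15) = 31  (check: 630·(-2) + 41·31 = 11)
  q = 1: r = 4, s = 1 − 1·(-2) = 3, t = -15 − 1·31 = -46  (check: 630·3 + 41·(-46) = 4)
  q = 2: r = 3, s = -2 − 2·3 = -8, t = 31 − 2·(-46) = 123  (check: 630·(-8) + 41·123 = 3)
  q = 1: r = 1, s = 3 − 1·(-8) = 11, t = -46 − 1·123 = -169  (check: 630·11 + 41·(-169) = 1)
The row with r = 1 (the gcd) gives the Bezout coefficients s = 11, t = -169.
Result: 630 · (11) + 41 · (-169) = 1.

gcd(630, 41) = 1; s = 11, t = -169 (check: 630·11 + 41·(-169) = 1).


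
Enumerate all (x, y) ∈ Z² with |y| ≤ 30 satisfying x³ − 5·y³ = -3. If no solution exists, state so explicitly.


The equation is x³ - 5y³ = -3. For fixed y, x³ = 5·y³ − 3, so a solution requires the RHS to be a perfect cube.
Strategy: iterate y from -30 to 30, compute RHS = 5·y³ − 3, and check whether it is a (positive or negative) perfect cube.
Check small values of y:
  y = 0: RHS = -3 is not a perfect cube.
  y = 1: RHS = 2 is not a perfect cube.
  y = -1: RHS = -8 = (-2)³ ⇒ x = -2 works.
  y = 2: RHS = 37 is not a perfect cube.
  y = -2: RHS = -43 is not a perfect cube.
  y = 3: RHS = 132 is not a perfect cube.
  y = -3: RHS = -138 is not a perfect cube.
Continuing the search up to |y| = 30 finds no further solutions beyond those listed.
Collected solutions: (-2, -1).

Solutions (with |y| ≤ 30): (-2, -1).


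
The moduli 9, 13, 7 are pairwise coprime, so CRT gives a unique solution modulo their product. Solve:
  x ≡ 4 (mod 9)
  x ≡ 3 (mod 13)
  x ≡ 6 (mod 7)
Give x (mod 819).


Moduli 9, 13, 7 are pairwise coprime; by CRT there is a unique solution modulo M = 9 · 13 · 7 = 819.
Solve pairwise, accumulating the modulus:
  Start with x ≡ 4 (mod 9).
  Combine with x ≡ 3 (mod 13): since gcd(9, 13) = 1, we get a unique residue mod 117.
    Write x = 4 + 9·t and substitute into x ≡ 3 (mod 13): 9·t ≡ 3 − 4 = -1 (mod 13).
    Reduce coefficients mod 13: 9·t ≡ 12 (mod 13).
    The inverse of 9 mod 13 is 3 (since 9·3 = 27 = 2·13 + 1), so t ≡ 3·12 = 36 ≡ 10 (mod 13).
    Then x = 4 + 9·10 = 94, valid modulo lcm(9, 13) = 117: x ≡ 94 (mod 117).
  Combine with x ≡ 6 (mod 7): since gcd(117, 7) = 1, we get a unique residue mod 819.
    Write x = 94 + 117·t and substitute into x ≡ 6 (mod 7): 117·t ≡ 6 − 94 = -88 (mod 7).
    Reduce coefficients mod 7: 5·t ≡ 3 (mod 7).
    The inverse of 5 mod 7 is 3 (since 5·3 = 15 = 2·7 + 1), so t ≡ 3·3 = 9 ≡ 2 (mod 7).
    Then x = 94 + 117·2 = 328, valid modulo lcm(117, 7) = 819: x ≡ 328 (mod 819).
Verify: 328 mod 9 = 4 ✓, 328 mod 13 = 3 ✓, 328 mod 7 = 6 ✓.

x ≡ 328 (mod 819).


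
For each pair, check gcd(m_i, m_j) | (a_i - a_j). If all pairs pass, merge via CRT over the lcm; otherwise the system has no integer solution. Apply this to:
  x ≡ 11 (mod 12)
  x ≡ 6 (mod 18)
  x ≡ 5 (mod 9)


Moduli 12, 18, 9 are not pairwise coprime, so CRT works modulo lcm(m_i) when all pairwise compatibility conditions hold.
Pairwise compatibility: gcd(m_i, m_j) must divide a_i - a_j for every pair.
Merge one congruence at a time:
  Start: x ≡ 11 (mod 12).
  Combine with x ≡ 6 (mod 18): gcd(12, 18) = 6, and 6 - 11 = -5 is NOT divisible by 6.
    ⇒ system is inconsistent (no integer solution).

No solution (the system is inconsistent).


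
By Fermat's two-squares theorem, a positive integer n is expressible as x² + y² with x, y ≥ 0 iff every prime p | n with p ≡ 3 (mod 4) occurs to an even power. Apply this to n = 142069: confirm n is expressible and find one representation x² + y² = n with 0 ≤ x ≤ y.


Step 1: Factor n = 142069 = 17 · 61 · 137.
Step 2: Check the mod-4 condition on each prime factor: 17 ≡ 1 (mod 4), exponent 1; 61 ≡ 1 (mod 4), exponent 1; 137 ≡ 1 (mod 4), exponent 1.
All primes ≡ 3 (mod 4) appear to even exponent (or don't appear), so by the two-squares theorem n IS expressible as a sum of two squares.
Step 3: Build a representation. Here n = 17 · 61 · 137 is a product of primes ≡ 1 (mod 4). Each prime p ≡ 1 (mod 4) is itself a sum of two squares; find a² by testing p − a² for a perfect square:
  17: 17 − 1² = 16 = 4² ⇒ 17 = 1² + 4².
  61: 61 − 1² = 60, 61 − 2² = 57, 61 − 3² = 52, 61 − 4² = 45, 61 − 5² = 36 = 6² ⇒ 61 = 5² + 6².
  137: 137 − 1² = 136, 137 − 2² = 133, 137 − 3² = 128, 137 − 4² = 121 = 11² ⇒ 137 = 4² + 11².
  Combine using the Brahmagupta–Fibonacci identity (a² + b²)(c² + d²) = (ac − bd)² + (ad + bc)² = (ac + bd)² + (ad − bc)²:
  17 · 61 = 1037: from (1² + 4²)(5² + 6²), take (1·5 − 4·6, 1·6 + 4·5) = (5 − 24, 6 + 20) = (-19, 26); dropping signs (only squares matter) gives (19, 26); check 19² + 26² = 361 + 676 = 1037 ✓.
  1037 · 137 = 142069: from (19² + 26²)(4² + 11²), take (19·4 − 26·11, 19·11 + 26·4) = (76 − 286, 209 + 104) = (-210, 313); dropping signs (only squares matter) gives (210, 313); check 210² + 313² = 44100 + 97969 = 142069 ✓.
Step 4: Order so x ≤ y and verify: 210² + 313² = 44100 + 97969 = 142069 = n. ✓

n = 142069 = 210² + 313² (one valid representation with x ≤ y).


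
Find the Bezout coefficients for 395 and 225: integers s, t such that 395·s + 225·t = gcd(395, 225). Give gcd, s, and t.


Euclidean algorithm on (395, 225) — divide until remainder is 0:
  395 = 1 · 225 + 170
  225 = 1 · 170 + 55
  170 = 3 · 55 + 5
  55 = 11 · 5 + 0
gcd(395, 225) = 5.
Track Bezout coefficients alongside the remainders: start with r₀ = 395 = a·1 + b·0 (s = 1, t = 0) and r₁ = 225 = a·0 + b·1 (s = 0, t = 1); each new remainder r_{k+1} = r_{k-1} − q_k·r_k inherits s_{k+1} = s_{k-1} − q_k·s_k, t_{k+1} = t_{k-1} − q_k·t_k, so r_k = a·s_k + b·t_k at every step:
  q = 1: r = 170, s = 1 − 1·0 = 1, t = 0 − 1·1 = -1  (check: 395·1 + 225·(-1) = 170)
  q = 1: r = 55, s = 0 − 1·1 = -1, t = 1 − 1·(-1) = 2  (check: 395·(-1) + 225·2 = 55)
  q = 3: r = 5, s = 1 − 3·(-1) = 4, t = -1 − 3·2 = -7  (check: 395·4 + 225·(-7) = 5)
The row with r = 5 (the gcd) gives the Bezout coefficients s = 4, t = -7.
Result: 395 · (4) + 225 · (-7) = 5.

gcd(395, 225) = 5; s = 4, t = -7 (check: 395·4 + 225·(-7) = 5).


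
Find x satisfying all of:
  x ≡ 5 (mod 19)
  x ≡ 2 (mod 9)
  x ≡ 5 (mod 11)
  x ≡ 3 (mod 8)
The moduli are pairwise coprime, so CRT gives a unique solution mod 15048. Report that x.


Product of moduli M = 19 · 9 · 11 · 8 = 15048.
Merge one congruence at a time:
  Start: x ≡ 5 (mod 19).
  Combine with x ≡ 2 (mod 9); new modulus lcm = 171.
    Write x = 5 + 19·t and substitute into x ≡ 2 (mod 9): 19·t ≡ 2 − 5 = -3 (mod 9).
    Reduce coefficients mod 9: 1·t ≡ 6 (mod 9).
    So t ≡ 6 (mod 9).
    Then x = 5 + 19·6 = 119, valid modulo lcm(19, 9) = 171: x ≡ 119 (mod 171).
  Combine with x ≡ 5 (mod 11); new modulus lcm = 1881.
    Write x = 119 + 171·t and substitute into x ≡ 5 (mod 11): 171·t ≡ 5 − 119 = -114 (mod 11).
    Reduce coefficients mod 11: 6·t ≡ 7 (mod 11).
    The inverse of 6 mod 11 is 2 (since 6·2 = 12 = 1·11 + 1), so t ≡ 2·7 = 14 ≡ 3 (mod 11).
    Then x = 119 + 171·3 = 632, valid modulo lcm(171, 11) = 1881: x ≡ 632 (mod 1881).
  Combine with x ≡ 3 (mod 8); new modulus lcm = 15048.
    Write x = 632 + 1881·t and substitute into x ≡ 3 (mod 8): 1881·t ≡ 3 − 632 = -629 (mod 8).
    Reduce coefficients mod 8: 1·t ≡ 3 (mod 8).
    So t ≡ 3 (mod 8).
    Then x = 632 + 1881·3 = 6275, valid modulo lcm(1881, 8) = 15048: x ≡ 6275 (mod 15048).
Verify against each original: 6275 mod 19 = 5, 6275 mod 9 = 2, 6275 mod 11 = 5, 6275 mod 8 = 3.

x ≡ 6275 (mod 15048).


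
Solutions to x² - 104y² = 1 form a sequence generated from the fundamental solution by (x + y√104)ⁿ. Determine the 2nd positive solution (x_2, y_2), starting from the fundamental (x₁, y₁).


Step 1: Find the fundamental solution (x₁, y₁) of x² - 104y² = 1.
  Expand √104 as a continued fraction. a₀ = ⌊√104⌋ = 10; iterate m_{k+1} = d_k·a_k − m_k, d_{k+1} = (104 − m_{k+1}²)/d_k, a_{k+1} = ⌊(a₀ + m_{k+1})/d_{k+1}⌋ (starting m₀ = 0, d₀ = 1), with convergents p_k = a_k·p_{k-1} + p_{k-2}, q_k = a_k·q_{k-1} + q_{k-2} (p₋₁ = 1, q₋₁ = 0):
  k = 0: a₀ = 10; p₀/q₀ = 10/1; p₀² − 104·q₀² = 100 − 104 = -4.
  k = 1: m = 10, d = 4, a = ⌊(10 + 10)/4⌋ = 5; p/q = (5·10 + 1)/(5·1 + 0) = 51/5; p² − 104·q² = 2601 − 2600 = 1.
  The first convergent with p² − 104·q² = 1 gives the fundamental solution (x₁, y₁) = (51, 5).
Step 2: Apply the recurrence (x_{n+1}, y_{n+1}) = (x₁x_n + 104y₁y_n, x₁y_n + y₁x_n) repeatedly.
  From (x_1, y_1) = (51, 5): x_2 = 51·51 + 104·5·5 = 5201; y_2 = 51·5 + 5·51 = 510.
Step 3: Verify x_2² - 104·y_2² = 27050401 - 27050400 = 1 (should be 1). ✓

(x_1, y_1) = (51, 5); (x_2, y_2) = (5201, 510).


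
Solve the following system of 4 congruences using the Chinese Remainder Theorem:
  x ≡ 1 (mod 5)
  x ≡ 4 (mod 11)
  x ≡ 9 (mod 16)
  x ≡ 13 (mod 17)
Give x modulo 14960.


Product of moduli M = 5 · 11 · 16 · 17 = 14960.
Merge one congruence at a time:
  Start: x ≡ 1 (mod 5).
  Combine with x ≡ 4 (mod 11); new modulus lcm = 55.
    Write x = 1 + 5·t and substitute into x ≡ 4 (mod 11): 5·t ≡ 4 − 1 = 3 (mod 11).
    The inverse of 5 mod 11 is 9 (since 5·9 = 45 = 4·11 + 1), so t ≡ 9·3 = 27 ≡ 5 (mod 11).
    Then x = 1 + 5·5 = 26, valid modulo lcm(5, 11) = 55: x ≡ 26 (mod 55).
  Combine with x ≡ 9 (mod 16); new modulus lcm = 880.
    Write x = 26 + 55·t and substitute into x ≡ 9 (mod 16): 55·t ≡ 9 − 26 = -17 (mod 16).
    Reduce coefficients mod 16: 7·t ≡ 15 (mod 16).
    The inverse of 7 mod 16 is 7 (since 7·7 = 49 = 3·16 + 1), so t ≡ 7·15 = 105 ≡ 9 (mod 16).
    Then x = 26 + 55·9 = 521, valid modulo lcm(55, 16) = 880: x ≡ 521 (mod 880).
  Combine with x ≡ 13 (mod 17); new modulus lcm = 14960.
    Write x = 521 + 880·t and substitute into x ≡ 13 (mod 17): 880·t ≡ 13 − 521 = -508 (mod 17).
    Reduce coefficients mod 17: 13·t ≡ 2 (mod 17).
    The inverse of 13 mod 17 is 4 (since 13·4 = 52 = 3·17 + 1), so t ≡ 4·2 = 8 ≡ 8 (mod 17).
    Then x = 521 + 880·8 = 7561, valid modulo lcm(880, 17) = 14960: x ≡ 7561 (mod 14960).
Verify against each original: 7561 mod 5 = 1, 7561 mod 11 = 4, 7561 mod 16 = 9, 7561 mod 17 = 13.

x ≡ 7561 (mod 14960).


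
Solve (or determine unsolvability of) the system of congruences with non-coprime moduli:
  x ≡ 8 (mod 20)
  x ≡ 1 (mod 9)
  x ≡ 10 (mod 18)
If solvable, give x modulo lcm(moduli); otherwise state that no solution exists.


Moduli 20, 9, 18 are not pairwise coprime, so CRT works modulo lcm(m_i) when all pairwise compatibility conditions hold.
Pairwise compatibility: gcd(m_i, m_j) must divide a_i - a_j for every pair.
Merge one congruence at a time:
  Start: x ≡ 8 (mod 20).
  Combine with x ≡ 1 (mod 9): gcd(20, 9) = 1; 1 - 8 = -7, which IS divisible by 1, so compatible.
    Write x = 8 + 20·t and substitute into x ≡ 1 (mod 9): 20·t ≡ 1 − 8 = -7 (mod 9).
    Reduce coefficients mod 9: 2·t ≡ 2 (mod 9).
    The inverse of 2 mod 9 is 5 (since 2·5 = 10 = 1·9 + 1), so t ≡ 5·2 = 10 ≡ 1 (mod 9).
    Then x = 8 + 20·1 = 28, valid modulo lcm(20, 9) = 180: x ≡ 28 (mod 180).
  Combine with x ≡ 10 (mod 18): gcd(180, 18) = 18; 10 - 28 = -18, which IS divisible by 18, so compatible.
    Write x = 28 + 180·t and substitute into x ≡ 10 (mod 18): 180·t ≡ 10 − 28 = -18 (mod 18).
    Divide the congruence (and modulus) by g = 18: 10·t ≡ -1 (mod 1).
    Modulo 1 every t works; take t = 0.
    Then x = 28 + 180·0 = 28, valid modulo lcm(180, 18) = 180: x ≡ 28 (mod 180).
Verify: 28 mod 20 = 8, 28 mod 9 = 1, 28 mod 18 = 10.

x ≡ 28 (mod 180).


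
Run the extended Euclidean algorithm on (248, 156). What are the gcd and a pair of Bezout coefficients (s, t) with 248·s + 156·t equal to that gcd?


Euclidean algorithm on (248, 156) — divide until remainder is 0:
  248 = 1 · 156 + 92
  156 = 1 · 92 + 64
  92 = 1 · 64 + 28
  64 = 2 · 28 + 8
  28 = 3 · 8 + 4
  8 = 2 · 4 + 0
gcd(248, 156) = 4.
Track Bezout coefficients alongside the remainders: start with r₀ = 248 = a·1 + b·0 (s = 1, t = 0) and r₁ = 156 = a·0 + b·1 (s = 0, t = 1); each new remainder r_{k+1} = r_{k-1} − q_k·r_k inherits s_{k+1} = s_{k-1} − q_k·s_k, t_{k+1} = t_{k-1} − q_k·t_k, so r_k = a·s_k + b·t_k at every step:
  q = 1: r = 92, s = 1 − 1·0 = 1, t = 0 − 1·1 = -1  (check: 248·1 + 156·(-1) = 92)
  q = 1: r = 64, s = 0 − 1·1 = -1, t = 1 − 1·(-1) = 2  (check: 248·(-1) + 156·2 = 64)
  q = 1: r = 28, s = 1 − 1·(-1) = 2, t = -1 − 1·2 = -3  (check: 248·2 + 156·(-3) = 28)
  q = 2: r = 8, s = -1 − 2·2 = -5, t = 2 − 2·(-3) = 8  (check: 248·(-5) + 156·8 = 8)
  q = 3: r = 4, s = 2 − 3·(-5) = 17, t = -3 − 3·8 = -27  (check: 248·17 + 156·(-27) = 4)
The row with r = 4 (the gcd) gives the Bezout coefficients s = 17, t = -27.
Result: 248 · (17) + 156 · (-27) = 4.

gcd(248, 156) = 4; s = 17, t = -27 (check: 248·17 + 156·(-27) = 4).


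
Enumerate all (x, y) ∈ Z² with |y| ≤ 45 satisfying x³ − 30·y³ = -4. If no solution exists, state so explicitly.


The equation is x³ - 30y³ = -4. For fixed y, x³ = 30·y³ − 4, so a solution requires the RHS to be a perfect cube.
Strategy: iterate y from -45 to 45, compute RHS = 30·y³ − 4, and check whether it is a (positive or negative) perfect cube.
Check small values of y:
  y = 0: RHS = -4 is not a perfect cube.
  y = 1: RHS = 26 is not a perfect cube.
  y = -1: RHS = -34 is not a perfect cube.
  y = 2: RHS = 236 is not a perfect cube.
  y = -2: RHS = -244 is not a perfect cube.
  y = 3: RHS = 806 is not a perfect cube.
  y = -3: RHS = -814 is not a perfect cube.
Continuing the search up to |y| = 45 finds no solutions either.
No (x, y) in the scanned range satisfies the equation.

No integer solutions with |y| ≤ 45.


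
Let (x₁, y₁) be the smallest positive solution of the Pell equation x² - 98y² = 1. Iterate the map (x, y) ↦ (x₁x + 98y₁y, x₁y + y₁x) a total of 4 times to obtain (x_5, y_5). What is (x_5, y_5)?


Step 1: Find the fundamental solution (x₁, y₁) of x² - 98y² = 1.
  Expand √98 as a continued fraction. a₀ = ⌊√98⌋ = 9; iterate m_{k+1} = d_k·a_k − m_k, d_{k+1} = (98 − m_{k+1}²)/d_k, a_{k+1} = ⌊(a₀ + m_{k+1})/d_{k+1}⌋ (starting m₀ = 0, d₀ = 1), with convergents p_k = a_k·p_{k-1} + p_{k-2}, q_k = a_k·q_{k-1} + q_{k-2} (p₋₁ = 1, q₋₁ = 0):
  k = 0: a₀ = 9; p₀/q₀ = 9/1; p₀² − 98·q₀² = 81 − 98 = -17.
  k = 1: m = 9, d = 17, a = ⌊(9 + 9)/17⌋ = 1; p/q = (1·9 + 1)/(1·1 + 0) = 10/1; p² − 98·q² = 100 − 98 = 2.
  k = 2: m = 8, d = 2, a = ⌊(9 + 8)/2⌋ = 8; p/q = (8·10 + 9)/(8·1 + 1) = 89/9; p² − 98·q² = 7921 − 7938 = -17.
  k = 3: m = 8, d = 17, a = ⌊(9 + 8)/17⌋ = 1; p/q = (1·89 + 10)/(1·9 + 1) = 99/10; p² − 98·q² = 9801 − 9800 = 1.
  The first convergent with p² − 98·q² = 1 gives the fundamental solution (x₁, y₁) = (99, 10).
Step 2: Apply the recurrence (x_{n+1}, y_{n+1}) = (x₁x_n + 98y₁y_n, x₁y_n + y₁x_n) repeatedly.
  From (x_1, y_1) = (99, 10): x_2 = 99·99 + 98·10·10 = 19601; y_2 = 99·10 + 10·99 = 1980.
  From (x_2, y_2) = (19601, 1980): x_3 = 99·19601 + 98·10·1980 = 3880899; y_3 = 99·1980 + 10·19601 = 392030.
  From (x_3, y_3) = (3880899, 392030): x_4 = 99·3880899 + 98·10·392030 = 768398401; y_4 = 99·392030 + 10·3880899 = 77619960.
  From (x_4, y_4) = (768398401, 77619960): x_5 = 99·768398401 + 98·10·77619960 = 152139002499; y_5 = 99·77619960 + 10·768398401 = 15368360050.
Step 3: Verify x_5² - 98·y_5² = 23146276081390728245001 - 23146276081390728245000 = 1 (should be 1). ✓

(x_1, y_1) = (99, 10); (x_5, y_5) = (152139002499, 15368360050).
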